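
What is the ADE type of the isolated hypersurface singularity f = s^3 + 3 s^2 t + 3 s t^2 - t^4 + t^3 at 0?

E_{6}

The Hessian of f at 0 is [[0, 0], [0, 0]] with rank 0, so corank 2. A Groebner basis of the Jacobian ideal J(f) in C{s,t} is {t^3, s^2 + 2*s*t + t^2}; counting standard monomials gives mu = 6. Corank 2; j^3 = (s + t)^3 is a perfect cube, so E-series; the 4-jet and mu = 6 give E_6.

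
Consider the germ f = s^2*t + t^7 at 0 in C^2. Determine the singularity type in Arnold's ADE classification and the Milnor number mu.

Type D_8, Milnor number mu = 8.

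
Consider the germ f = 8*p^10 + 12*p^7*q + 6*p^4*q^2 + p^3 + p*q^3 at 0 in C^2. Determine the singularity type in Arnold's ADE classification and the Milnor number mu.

Type E7, Milnor number mu = 7.

The Hessian of f at 0 has rank 0. Corank 2; j^3 = p^3 is a perfect cube, so E-series; the 4-jet and mu = 7 give E_7.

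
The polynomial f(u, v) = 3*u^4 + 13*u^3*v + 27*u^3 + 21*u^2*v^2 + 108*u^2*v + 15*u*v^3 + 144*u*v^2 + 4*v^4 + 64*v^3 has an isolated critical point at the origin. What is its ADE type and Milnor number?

Type E_{7}, Milnor number mu = 7.

The Hessian of f at 0 has rank 0. Corank 2; j^3 = (3*u + 4*v)^3 is a perfect cube, so E-series; the 4-jet and mu = 7 give E_7.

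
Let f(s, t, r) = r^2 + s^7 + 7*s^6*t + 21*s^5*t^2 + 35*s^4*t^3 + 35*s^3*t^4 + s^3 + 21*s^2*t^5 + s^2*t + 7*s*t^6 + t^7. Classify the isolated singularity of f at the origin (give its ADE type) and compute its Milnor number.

The Hessian of f at 0 has rank 1. Corank 2; j^3 = s^2*(s + t) has shape L^2 M (L != M), so D-series; mu = 8 gives D_8.

Type D_8, Milnor number mu = 8.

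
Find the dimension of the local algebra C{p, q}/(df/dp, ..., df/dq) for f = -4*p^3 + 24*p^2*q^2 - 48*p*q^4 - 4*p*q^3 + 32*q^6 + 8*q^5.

7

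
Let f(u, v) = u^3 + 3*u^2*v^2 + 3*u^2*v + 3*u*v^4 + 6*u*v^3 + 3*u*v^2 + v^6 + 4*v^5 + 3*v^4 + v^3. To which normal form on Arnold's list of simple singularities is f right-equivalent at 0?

E8

The Hessian of f at 0 has rank 0. Corank 2; j^3 = (u + v)^3 is a perfect cube, so E-series; the 5-jet and mu = 8 give E_8.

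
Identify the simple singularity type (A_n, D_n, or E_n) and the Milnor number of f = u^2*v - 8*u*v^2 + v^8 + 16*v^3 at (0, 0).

Type D9, Milnor number mu = 9.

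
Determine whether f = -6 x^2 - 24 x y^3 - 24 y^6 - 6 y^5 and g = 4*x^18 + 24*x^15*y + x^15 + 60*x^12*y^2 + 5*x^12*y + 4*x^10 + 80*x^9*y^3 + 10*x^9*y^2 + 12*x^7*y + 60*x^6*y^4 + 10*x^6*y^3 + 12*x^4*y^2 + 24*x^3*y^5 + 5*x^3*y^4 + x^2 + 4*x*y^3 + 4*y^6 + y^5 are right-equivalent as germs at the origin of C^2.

The Hessian of f at 0 has rank 1. Corank 1: A-series; mu = 4 gives A_4. The Hessian of g at 0 has rank 1. Corank 1: A-series; mu = 4 gives A_4. Both have type A_4, hence right-equivalent.

Yes.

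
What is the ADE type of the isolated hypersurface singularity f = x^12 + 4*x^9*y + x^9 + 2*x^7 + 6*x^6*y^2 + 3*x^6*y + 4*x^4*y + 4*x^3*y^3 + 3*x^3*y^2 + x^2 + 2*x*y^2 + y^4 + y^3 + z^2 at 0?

The Hessian of f at 0 is [[2, 0, 0], [0, 0, 0], [0, 0, 2]] with rank 2, so corank 1. A Groebner basis of the Jacobian ideal J(f) in C{x,y,z} is {y^2, x, z}; counting standard monomials gives mu = 2. Corank 1: A-series; mu = 2 gives A_2.

A2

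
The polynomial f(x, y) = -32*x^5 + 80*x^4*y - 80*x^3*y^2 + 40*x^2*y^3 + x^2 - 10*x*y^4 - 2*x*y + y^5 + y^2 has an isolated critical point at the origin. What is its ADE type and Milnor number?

Type A_{4}, Milnor number mu = 4.

The Hessian of f at 0 is [[2, -2], [-2, 2]] with rank 1, so corank 1. A Groebner basis of the Jacobian ideal J(f) in C{x,y} is {y^4, x - y}; counting standard monomials gives mu = 4. Corank 1: A-series; mu = 4 gives A_4.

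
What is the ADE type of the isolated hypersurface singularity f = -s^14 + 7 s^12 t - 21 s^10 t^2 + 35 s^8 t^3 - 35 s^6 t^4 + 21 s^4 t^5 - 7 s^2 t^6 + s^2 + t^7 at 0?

The Hessian of f at 0 is [[2, 0], [0, 0]] with rank 1, so corank 1. A Groebner basis of the Jacobian ideal J(f) in C{s,t} is {t^6, s}; counting standard monomials gives mu = 6. Corank 1: A-series; mu = 6 gives A_6.

A_{6}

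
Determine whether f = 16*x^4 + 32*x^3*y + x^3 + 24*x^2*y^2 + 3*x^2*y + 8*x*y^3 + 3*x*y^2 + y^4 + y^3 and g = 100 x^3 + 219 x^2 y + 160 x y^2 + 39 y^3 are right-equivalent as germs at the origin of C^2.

No.

The Hessian of f at 0 is [[0, 0], [0, 0]] with rank 0, so corank 2. A Groebner basis of the Jacobian ideal J(f) in C{x,y} is {y^4, x*y^2 + 5*y^3/6, x^2 + 2*x*y + y^2}; counting standard monomials gives mu = 6. Corank 2; j^3 = (x + y)^3 is a perfect cube, so E-series; the 4-jet and mu = 6 give E_6. The Hessian of g at 0 is [[0, 0], [0, 0]] with rank 0, so corank 2. A Groebner basis of the Jacobian ideal J(g) in C{x,y} is {y^3, x^2 - 23*y^2/39, x*y + 10*y^2/13}; counting standard monomials gives mu = 4. Corank 2; j^3 = (4*x + 3*y)*(25*x^2 + 36*x*y + 13*y^2) splits into three distinct lines over C (the quadratic factor has nonzero discriminant), so D_4. f is E_6 but g is D_4, hence not right-equivalent.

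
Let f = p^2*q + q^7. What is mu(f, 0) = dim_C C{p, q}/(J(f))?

8

The Hessian of f at 0 has rank 0. Corank 2; j^3 = p^2*q has shape L^2 M (L != M), so D-series; mu = 8 gives D_8.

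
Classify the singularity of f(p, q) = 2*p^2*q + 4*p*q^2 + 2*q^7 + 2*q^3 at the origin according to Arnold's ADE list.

D8

The Hessian of f at 0 is [[0, 0], [0, 0]] with rank 0, so corank 2. A Groebner basis of the Jacobian ideal J(f) in C{p,q} is {p^2/7 + q^6 - q^2/7, p^3 + q^3, p*q + q^2}; counting standard monomials gives mu = 8. Corank 2; j^3 = 2*q*(p + q)^2 has shape L^2 M (L != M), so D-series; mu = 8 gives D_8.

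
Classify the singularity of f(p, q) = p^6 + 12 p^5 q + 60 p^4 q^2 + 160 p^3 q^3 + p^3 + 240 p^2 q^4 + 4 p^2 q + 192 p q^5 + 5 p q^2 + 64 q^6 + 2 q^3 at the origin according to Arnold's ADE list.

D7

The Hessian of f at 0 has rank 0. Corank 2; j^3 = (p + q)^2*(p + 2*q) has shape L^2 M (L != M), so D-series; mu = 7 gives D_7.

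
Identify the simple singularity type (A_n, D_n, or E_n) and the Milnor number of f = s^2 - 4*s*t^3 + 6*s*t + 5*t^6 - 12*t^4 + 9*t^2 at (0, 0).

The Hessian of f at 0 has rank 1. Corank 1: A-series; mu = 5 gives A_5.

Type A_5, Milnor number mu = 5.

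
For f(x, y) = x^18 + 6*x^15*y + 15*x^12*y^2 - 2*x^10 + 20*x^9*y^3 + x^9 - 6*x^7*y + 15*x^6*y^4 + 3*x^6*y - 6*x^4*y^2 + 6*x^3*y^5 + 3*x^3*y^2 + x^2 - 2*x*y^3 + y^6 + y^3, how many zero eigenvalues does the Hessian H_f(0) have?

1

The Hessian at 0 is [[2, 0], [0, 0]] of rank 1; hence corank 1.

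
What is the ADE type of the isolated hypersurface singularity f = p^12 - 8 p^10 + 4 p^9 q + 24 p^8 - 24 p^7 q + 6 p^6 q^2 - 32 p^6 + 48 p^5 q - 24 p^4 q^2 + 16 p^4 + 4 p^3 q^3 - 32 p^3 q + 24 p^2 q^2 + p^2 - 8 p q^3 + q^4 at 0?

The Hessian of f at 0 has rank 1. Corank 1: A-series; mu = 3 gives A_3.

A_3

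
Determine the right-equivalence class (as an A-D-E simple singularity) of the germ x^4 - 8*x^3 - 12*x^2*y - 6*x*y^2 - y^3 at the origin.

E6

The Hessian of f at 0 has rank 0. Corank 2; j^3 = -(2*x + y)^3 is a perfect cube, so E-series; the 4-jet and mu = 6 give E_6.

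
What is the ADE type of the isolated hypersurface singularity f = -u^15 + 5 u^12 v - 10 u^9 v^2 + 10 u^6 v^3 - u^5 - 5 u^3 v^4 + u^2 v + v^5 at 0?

D6

The Hessian of f at 0 has rank 0. Corank 2; j^3 = u^2*v has shape L^2 M (L != M), so D-series; mu = 6 gives D_6.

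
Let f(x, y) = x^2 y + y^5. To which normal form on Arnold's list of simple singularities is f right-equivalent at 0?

D6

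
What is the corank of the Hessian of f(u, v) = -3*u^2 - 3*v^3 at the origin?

1

Hessian at 0 has rank 1.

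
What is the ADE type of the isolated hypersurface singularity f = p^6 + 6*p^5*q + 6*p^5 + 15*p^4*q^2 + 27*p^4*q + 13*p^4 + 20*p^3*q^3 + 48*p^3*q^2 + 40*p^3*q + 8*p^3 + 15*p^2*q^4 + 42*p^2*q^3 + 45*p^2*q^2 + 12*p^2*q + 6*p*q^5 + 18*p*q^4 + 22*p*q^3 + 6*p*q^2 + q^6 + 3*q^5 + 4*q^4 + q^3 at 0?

E_6

The Hessian of f at 0 has rank 0. Corank 2; j^3 = (2*p + q)^3 is a perfect cube, so E-series; the 4-jet and mu = 6 give E_6.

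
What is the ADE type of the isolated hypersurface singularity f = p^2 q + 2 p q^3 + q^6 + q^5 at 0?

The Hessian of f at 0 is [[0, 0], [0, 0]] with rank 0, so corank 2. A Groebner basis of the Jacobian ideal J(f) in C{p,q} is {p^3, p^2*q + p^2/6 + p*q^2/6, p*q + q^3}; counting standard monomials gives mu = 7. Corank 2; j^3 = p^2*q has shape L^2 M (L != M), so D-series; mu = 7 gives D_7.

D7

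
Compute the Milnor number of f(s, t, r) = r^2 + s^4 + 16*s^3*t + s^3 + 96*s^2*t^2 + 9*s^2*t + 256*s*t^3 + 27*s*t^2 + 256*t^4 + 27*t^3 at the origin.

6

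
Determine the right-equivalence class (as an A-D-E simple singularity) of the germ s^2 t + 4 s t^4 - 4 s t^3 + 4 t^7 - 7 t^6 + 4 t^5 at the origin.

The Hessian of f at 0 is [[0, 0], [0, 0]] with rank 0, so corank 2. A Groebner basis of the Jacobian ideal J(f) in C{s,t} is {s*t/2 + t^4 - t^3, s^3, s^2*t + 2*s^2/7 + 4*s*t/7 - 8*t^3/7, -s^2/7 + s*t^2 + 5*s*t/7 - 10*t^3/7}; counting standard monomials gives mu = 7. Corank 2; j^3 = s^2*t has shape L^2 M (L != M), so D-series; mu = 7 gives D_7.

D_{7}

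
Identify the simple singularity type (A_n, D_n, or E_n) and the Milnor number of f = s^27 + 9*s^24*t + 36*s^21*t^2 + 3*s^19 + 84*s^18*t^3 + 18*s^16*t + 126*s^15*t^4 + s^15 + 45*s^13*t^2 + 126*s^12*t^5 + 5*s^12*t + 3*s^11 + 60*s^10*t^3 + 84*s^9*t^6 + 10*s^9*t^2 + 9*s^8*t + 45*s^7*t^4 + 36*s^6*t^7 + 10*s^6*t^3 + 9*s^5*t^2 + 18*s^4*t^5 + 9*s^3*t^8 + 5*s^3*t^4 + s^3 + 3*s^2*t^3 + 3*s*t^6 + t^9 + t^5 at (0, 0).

The Hessian of f at 0 has rank 0. Corank 2; j^3 = s^3 is a perfect cube, so E-series; the 5-jet and mu = 8 give E_8.

Type E_8, Milnor number mu = 8.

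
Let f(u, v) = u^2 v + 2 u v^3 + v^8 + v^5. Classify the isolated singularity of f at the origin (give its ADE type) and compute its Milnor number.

Type D_9, Milnor number mu = 9.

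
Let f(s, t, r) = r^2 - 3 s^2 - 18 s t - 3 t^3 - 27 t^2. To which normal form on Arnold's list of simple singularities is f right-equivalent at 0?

The Hessian of f at 0 is [[-6, -18, 0], [-18, -54, 0], [0, 0, 2]] with rank 2, so corank 1. A Groebner basis of the Jacobian ideal J(f) in C{s,t,r} is {t^2, s + 3*t, r}; counting standard monomials gives mu = 2. Corank 1: A-series; mu = 2 gives A_2.

A_{2}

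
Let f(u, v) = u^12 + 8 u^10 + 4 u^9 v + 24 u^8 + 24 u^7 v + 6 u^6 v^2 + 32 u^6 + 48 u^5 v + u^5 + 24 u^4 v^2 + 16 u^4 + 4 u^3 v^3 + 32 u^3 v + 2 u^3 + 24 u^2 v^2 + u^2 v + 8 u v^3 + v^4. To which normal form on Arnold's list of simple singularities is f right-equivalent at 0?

The Hessian of f at 0 has rank 0. Corank 2; j^3 = u^2*(2*u + v) has shape L^2 M (L != M), so D-series; mu = 5 gives D_5.

D_5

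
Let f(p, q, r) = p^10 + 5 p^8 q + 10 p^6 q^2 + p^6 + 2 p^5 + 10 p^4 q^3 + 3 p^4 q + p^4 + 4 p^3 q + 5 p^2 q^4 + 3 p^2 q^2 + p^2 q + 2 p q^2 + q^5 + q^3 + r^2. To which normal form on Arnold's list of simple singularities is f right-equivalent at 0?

D_6

The Hessian of f at 0 has rank 1. Corank 2; j^3 = q*(p + q)^2 has shape L^2 M (L != M), so D-series; mu = 6 gives D_6.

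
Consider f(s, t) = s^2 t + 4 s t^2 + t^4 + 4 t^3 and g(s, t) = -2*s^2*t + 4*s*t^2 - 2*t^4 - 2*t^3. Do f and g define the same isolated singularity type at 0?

Yes.

The Hessian of f at 0 has rank 0. Corank 2; j^3 = t*(s + 2*t)^2 has shape L^2 M (L != M), so D-series; mu = 5 gives D_5. The Hessian of g at 0 has rank 0. Corank 2; j^3 = -2*t*(s - t)^2 has shape L^2 M (L != M), so D-series; mu = 5 gives D_5. Both have type D_5, hence right-equivalent.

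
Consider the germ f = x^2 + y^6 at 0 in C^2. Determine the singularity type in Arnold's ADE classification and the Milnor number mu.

The Hessian of f at 0 has rank 1. Corank 1: A-series; mu = 5 gives A_5.

Type A5, Milnor number mu = 5.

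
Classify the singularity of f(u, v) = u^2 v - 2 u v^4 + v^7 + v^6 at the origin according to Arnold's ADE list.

D7

The Hessian of f at 0 has rank 0. Corank 2; j^3 = u^2*v has shape L^2 M (L != M), so D-series; mu = 7 gives D_7.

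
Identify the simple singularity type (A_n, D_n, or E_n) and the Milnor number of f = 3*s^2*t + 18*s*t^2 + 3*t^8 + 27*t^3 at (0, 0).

Type D_{9}, Milnor number mu = 9.

The Hessian of f at 0 is [[0, 0], [0, 0]] with rank 0, so corank 2. A Groebner basis of the Jacobian ideal J(f) in C{s,t} is {s^2/8 + t^7 - 9*t^2/8, s^3 + 27*t^3, s*t + 3*t^2}; counting standard monomials gives mu = 9. Corank 2; j^3 = 3*t*(s + 3*t)^2 has shape L^2 M (L != M), so D-series; mu = 9 gives D_9.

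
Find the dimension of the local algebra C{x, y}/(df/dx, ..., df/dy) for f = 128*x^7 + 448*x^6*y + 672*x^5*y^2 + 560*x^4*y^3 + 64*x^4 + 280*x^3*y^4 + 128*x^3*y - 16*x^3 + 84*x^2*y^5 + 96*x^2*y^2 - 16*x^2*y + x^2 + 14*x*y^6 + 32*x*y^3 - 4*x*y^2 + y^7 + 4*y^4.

The Hessian of f at 0 has rank 1. Corank 1: A-series; mu = 6 gives A_6.

6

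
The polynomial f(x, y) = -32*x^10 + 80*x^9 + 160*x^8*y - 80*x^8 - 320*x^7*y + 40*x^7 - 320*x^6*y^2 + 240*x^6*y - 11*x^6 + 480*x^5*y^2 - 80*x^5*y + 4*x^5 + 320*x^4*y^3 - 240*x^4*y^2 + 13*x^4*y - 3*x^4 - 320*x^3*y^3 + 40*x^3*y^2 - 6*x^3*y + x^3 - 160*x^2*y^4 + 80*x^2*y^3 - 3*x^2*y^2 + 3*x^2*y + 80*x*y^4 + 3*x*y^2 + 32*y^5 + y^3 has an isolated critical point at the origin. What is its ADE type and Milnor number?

The Hessian of f at 0 is [[0, 0], [0, 0]] with rank 0, so corank 2. A Groebner basis of the Jacobian ideal J(f) in C{x,y} is {2*x^2*y + 2*x^2 + 4*x*y + y^4 - 2*y^3 + 2*y^2, x^3 + 3*x^2*y + 3*x^2/2 + 3*x*y - 2*y^3 + 3*y^2/2, -x^2/2 + x*y^2 - x*y + y^3 - y^2/2}; counting standard monomials gives mu = 8. Corank 2; j^3 = (x + y)^3 is a perfect cube, so E-series; the 5-jet and mu = 8 give E_8.

Type E_8, Milnor number mu = 8.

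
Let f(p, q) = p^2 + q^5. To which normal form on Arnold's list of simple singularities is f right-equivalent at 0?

A_4

The Hessian of f at 0 is [[2, 0], [0, 0]] with rank 1, so corank 1. A Groebner basis of the Jacobian ideal J(f) in C{p,q} is {q^4, p}; counting standard monomials gives mu = 4. Corank 1: A-series; mu = 4 gives A_4.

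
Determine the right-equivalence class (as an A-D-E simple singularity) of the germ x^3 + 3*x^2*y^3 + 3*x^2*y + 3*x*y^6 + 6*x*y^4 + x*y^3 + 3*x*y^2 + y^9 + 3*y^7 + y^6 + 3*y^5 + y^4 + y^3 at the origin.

E_7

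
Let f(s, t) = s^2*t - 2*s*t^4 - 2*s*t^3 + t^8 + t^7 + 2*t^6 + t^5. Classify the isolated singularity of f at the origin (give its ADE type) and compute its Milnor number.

The Hessian of f at 0 is [[0, 0], [0, 0]] with rank 0, so corank 2. A Groebner basis of the Jacobian ideal J(f) in C{s,t} is {s^2*t^2 - 10*s^2*t/17 + 3*s^2/17 + 4*s*t^2/17 - 7*s*t/17 + 7*t^3/17, -8*s^2*t/17 - s^2/17 + s*t^3 - 7*s*t^2/17 + 8*s*t/17 - 8*t^3/17, -s*t + t^4 + t^3, s^3 - 11*s^2*t/17 + 5*s^2/17 + s*t^2/17 - 6*s*t/17 + 6*t^3/17}; counting standard monomials gives mu = 9. Corank 2; j^3 = s^2*t has shape L^2 M (L != M), so D-series; mu = 9 gives D_9.

Type D_9, Milnor number mu = 9.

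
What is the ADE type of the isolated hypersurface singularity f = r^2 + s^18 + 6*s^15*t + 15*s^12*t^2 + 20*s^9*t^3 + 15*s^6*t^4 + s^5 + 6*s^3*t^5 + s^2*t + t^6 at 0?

The Hessian of f at 0 is [[0, 0, 0], [0, 0, 0], [0, 0, 2]] with rank 1, so corank 2. A Groebner basis of the Jacobian ideal J(f) in C{s,t,r} is {s^2/6 + t^5, s^3, s*t, r}; counting standard monomials gives mu = 7. Corank 2; j^3 = s^2*t has shape L^2 M (L != M), so D-series; mu = 7 gives D_7.

D7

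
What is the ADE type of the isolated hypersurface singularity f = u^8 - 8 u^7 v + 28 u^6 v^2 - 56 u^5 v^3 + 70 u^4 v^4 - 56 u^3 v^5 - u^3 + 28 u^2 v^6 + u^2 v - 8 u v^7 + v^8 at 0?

D_{9}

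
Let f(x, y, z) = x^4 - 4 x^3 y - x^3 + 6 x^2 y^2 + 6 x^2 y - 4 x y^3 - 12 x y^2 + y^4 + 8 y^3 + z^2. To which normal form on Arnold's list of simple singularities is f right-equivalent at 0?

The Hessian of f at 0 has rank 1. Corank 2; j^3 = -(x - 2*y)^3 is a perfect cube, so E-series; the 4-jet and mu = 6 give E_6.

E_{6}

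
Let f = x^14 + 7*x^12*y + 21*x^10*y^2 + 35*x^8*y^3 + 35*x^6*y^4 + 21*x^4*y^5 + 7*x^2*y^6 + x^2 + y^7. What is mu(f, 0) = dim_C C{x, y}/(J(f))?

6

The Hessian of f at 0 is [[2, 0], [0, 0]] with rank 1, so corank 1. A Groebner basis of the Jacobian ideal J(f) in C{x,y} is {y^6, x}; counting standard monomials gives mu = 6. Corank 1: A-series; mu = 6 gives A_6.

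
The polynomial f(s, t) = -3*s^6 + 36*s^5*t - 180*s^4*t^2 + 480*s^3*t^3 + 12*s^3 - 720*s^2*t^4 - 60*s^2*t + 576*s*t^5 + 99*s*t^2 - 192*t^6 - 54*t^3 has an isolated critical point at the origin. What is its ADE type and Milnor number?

Type D7, Milnor number mu = 7.

The Hessian of f at 0 has rank 0. Corank 2; j^3 = 3*(s - 2*t)*(2*s - 3*t)^2 has shape L^2 M (L != M), so D-series; mu = 7 gives D_7.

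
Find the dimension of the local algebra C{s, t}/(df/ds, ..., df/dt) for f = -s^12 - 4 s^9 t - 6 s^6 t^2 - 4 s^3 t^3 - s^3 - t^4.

6

The Hessian of f at 0 has rank 0. Corank 2; j^3 = -s^3 is a perfect cube, so E-series; the 4-jet and mu = 6 give E_6.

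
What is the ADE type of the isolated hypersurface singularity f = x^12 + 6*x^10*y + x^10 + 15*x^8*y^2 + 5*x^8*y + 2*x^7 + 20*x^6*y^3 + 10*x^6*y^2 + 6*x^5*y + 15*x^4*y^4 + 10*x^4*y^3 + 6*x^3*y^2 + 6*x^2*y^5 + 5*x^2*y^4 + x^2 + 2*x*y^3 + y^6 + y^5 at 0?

A4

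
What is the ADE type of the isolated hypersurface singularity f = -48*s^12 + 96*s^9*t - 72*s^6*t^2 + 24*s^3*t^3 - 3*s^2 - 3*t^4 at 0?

A3

The Hessian of f at 0 is [[-6, 0], [0, 0]] with rank 1, so corank 1. A Groebner basis of the Jacobian ideal J(f) in C{s,t} is {t^3, s}; counting standard monomials gives mu = 3. Corank 1: A-series; mu = 3 gives A_3.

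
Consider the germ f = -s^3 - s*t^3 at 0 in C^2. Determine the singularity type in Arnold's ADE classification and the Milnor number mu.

The Hessian of f at 0 has rank 0. Corank 2; j^3 = -s^3 is a perfect cube, so E-series; the 4-jet and mu = 7 give E_7.

Type E7, Milnor number mu = 7.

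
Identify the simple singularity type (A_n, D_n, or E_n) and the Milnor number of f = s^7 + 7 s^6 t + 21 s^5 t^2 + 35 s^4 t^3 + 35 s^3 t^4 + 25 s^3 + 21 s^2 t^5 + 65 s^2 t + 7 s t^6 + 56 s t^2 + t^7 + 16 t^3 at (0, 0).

Type D8, Milnor number mu = 8.

The Hessian of f at 0 is [[0, 0], [0, 0]] with rank 0, so corank 2. A Groebner basis of the Jacobian ideal J(f) in C{s,t} is {-78125*s*t/7 + t^6 - 62500*t^2/7, s*t^2 + 4*t^3/5, s^2 + 9*s*t/5 + 4*t^2/5}; counting standard monomials gives mu = 8. Corank 2; j^3 = (s + t)*(5*s + 4*t)^2 has shape L^2 M (L != M), so D-series; mu = 8 gives D_8.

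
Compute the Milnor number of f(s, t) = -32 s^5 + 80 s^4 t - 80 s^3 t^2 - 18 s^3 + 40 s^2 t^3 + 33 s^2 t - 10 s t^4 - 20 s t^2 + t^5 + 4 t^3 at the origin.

The Hessian of f at 0 is [[0, 0], [0, 0]] with rank 0, so corank 2. A Groebner basis of the Jacobian ideal J(f) in C{s,t} is {-243*s*t/10 + t^4 + 81*t^2/5, s*t^2 - 2*t^3/3, s^2 - 7*s*t/6 + t^2/3}; counting standard monomials gives mu = 6. Corank 2; j^3 = -(2*s - t)*(3*s - 2*t)^2 has shape L^2 M (L != M), so D-series; mu = 6 gives D_6.

6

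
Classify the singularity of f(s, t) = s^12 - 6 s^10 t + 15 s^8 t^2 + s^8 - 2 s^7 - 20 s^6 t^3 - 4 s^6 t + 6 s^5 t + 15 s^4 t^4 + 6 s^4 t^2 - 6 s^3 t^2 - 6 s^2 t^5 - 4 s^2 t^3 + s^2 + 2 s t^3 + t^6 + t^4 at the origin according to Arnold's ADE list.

The Hessian of f at 0 has rank 1. Corank 1: A-series; mu = 3 gives A_3.

A3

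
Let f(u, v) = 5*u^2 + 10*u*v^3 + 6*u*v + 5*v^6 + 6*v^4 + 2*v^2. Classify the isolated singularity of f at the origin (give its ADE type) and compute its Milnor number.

The Hessian of f at 0 is [[10, 6], [6, 4]] with rank 2, so corank 0. A Groebner basis of the Jacobian ideal J(f) in C{u,v} is {u, v}; counting standard monomials gives mu = 1. Corank 0: nondegenerate Morse point, so A_1.

Type A_{1}, Milnor number mu = 1.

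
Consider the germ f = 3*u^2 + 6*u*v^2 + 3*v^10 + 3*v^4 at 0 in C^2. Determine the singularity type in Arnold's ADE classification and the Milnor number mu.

Type A_{9}, Milnor number mu = 9.

The Hessian of f at 0 has rank 1. Corank 1: A-series; mu = 9 gives A_9.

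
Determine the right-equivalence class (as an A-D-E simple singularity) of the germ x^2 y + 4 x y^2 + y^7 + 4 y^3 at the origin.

D8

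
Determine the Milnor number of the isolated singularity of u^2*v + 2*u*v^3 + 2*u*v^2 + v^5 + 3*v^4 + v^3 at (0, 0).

The Hessian of f at 0 is [[0, 0], [0, 0]] with rank 0, so corank 2. A Groebner basis of the Jacobian ideal J(f) in C{u,v} is {u*v^2 - u*v - v^2, u*v + v^3 + v^2, u^2 - 2*u*v - 3*v^2}; counting standard monomials gives mu = 5. Corank 2; j^3 = v*(u + v)^2 has shape L^2 M (L != M), so D-series; mu = 5 gives D_5.

5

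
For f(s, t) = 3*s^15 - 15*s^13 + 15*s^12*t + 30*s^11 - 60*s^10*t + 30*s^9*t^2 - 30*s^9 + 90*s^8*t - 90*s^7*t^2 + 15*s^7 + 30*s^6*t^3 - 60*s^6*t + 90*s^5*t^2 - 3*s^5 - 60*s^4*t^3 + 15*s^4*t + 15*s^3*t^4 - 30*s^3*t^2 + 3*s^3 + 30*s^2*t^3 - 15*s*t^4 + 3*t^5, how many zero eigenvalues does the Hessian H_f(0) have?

The Hessian at 0 is [[0, 0], [0, 0]] of rank 0; hence corank 2.

2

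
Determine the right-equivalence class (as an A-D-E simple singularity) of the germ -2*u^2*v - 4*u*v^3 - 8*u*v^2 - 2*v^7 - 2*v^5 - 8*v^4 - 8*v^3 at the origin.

D_8

The Hessian of f at 0 is [[0, 0], [0, 0]] with rank 0, so corank 2. A Groebner basis of the Jacobian ideal J(f) in C{u,v} is {u^2*v^2 - 4*u^2*v + u^2/7 - 83*u*v^2/7 + 58*u*v/7 + 16*v^2, u^3 + 6*u^2*v - u^2/7 + 83*u*v^2/7 - 58*u*v/7 - 16*v^2, u*v + v^3 + 2*v^2}; counting standard monomials gives mu = 8. Corank 2; j^3 = -2*v*(u + 2*v)^2 has shape L^2 M (L != M), so D-series; mu = 8 gives D_8.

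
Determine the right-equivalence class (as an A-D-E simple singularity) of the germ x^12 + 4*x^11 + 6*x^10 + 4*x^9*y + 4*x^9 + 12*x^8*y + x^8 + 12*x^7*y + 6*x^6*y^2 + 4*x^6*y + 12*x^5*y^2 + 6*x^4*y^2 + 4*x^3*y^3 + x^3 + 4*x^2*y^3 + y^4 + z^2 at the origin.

E_6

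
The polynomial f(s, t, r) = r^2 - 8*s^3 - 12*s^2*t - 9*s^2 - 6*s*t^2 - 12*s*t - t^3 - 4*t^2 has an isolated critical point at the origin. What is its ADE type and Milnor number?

Type A_{2}, Milnor number mu = 2.

The Hessian of f at 0 has rank 2. Corank 1: A-series; mu = 2 gives A_2.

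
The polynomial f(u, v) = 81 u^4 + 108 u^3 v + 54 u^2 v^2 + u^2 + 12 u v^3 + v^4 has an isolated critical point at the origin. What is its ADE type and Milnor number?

Type A_3, Milnor number mu = 3.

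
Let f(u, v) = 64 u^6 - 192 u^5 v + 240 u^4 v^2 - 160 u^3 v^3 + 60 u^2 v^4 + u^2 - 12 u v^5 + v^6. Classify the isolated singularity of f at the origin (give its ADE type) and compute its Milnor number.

The Hessian of f at 0 has rank 1. Corank 1: A-series; mu = 5 gives A_5.

Type A5, Milnor number mu = 5.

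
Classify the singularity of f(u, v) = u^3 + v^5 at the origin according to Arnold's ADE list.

E8

The Hessian of f at 0 has rank 0. Corank 2; j^3 = u^3 is a perfect cube, so E-series; the 5-jet and mu = 8 give E_8.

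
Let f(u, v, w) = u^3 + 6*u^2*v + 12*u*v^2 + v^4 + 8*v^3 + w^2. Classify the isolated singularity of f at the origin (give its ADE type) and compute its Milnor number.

Type E_{6}, Milnor number mu = 6.

The Hessian of f at 0 has rank 1. Corank 2; j^3 = (u + 2*v)^3 is a perfect cube, so E-series; the 4-jet and mu = 6 give E_6.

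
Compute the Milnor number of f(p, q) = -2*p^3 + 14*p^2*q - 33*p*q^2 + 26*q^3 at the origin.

4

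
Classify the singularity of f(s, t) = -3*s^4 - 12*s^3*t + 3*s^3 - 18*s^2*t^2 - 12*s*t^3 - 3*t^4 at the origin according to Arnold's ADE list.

The Hessian of f at 0 is [[0, 0], [0, 0]] with rank 0, so corank 2. A Groebner basis of the Jacobian ideal J(f) in C{s,t} is {t^4, s*t^2 + t^3/3, s^2}; counting standard monomials gives mu = 6. Corank 2; j^3 = 3*s^3 is a perfect cube, so E-series; the 4-jet and mu = 6 give E_6.

E_{6}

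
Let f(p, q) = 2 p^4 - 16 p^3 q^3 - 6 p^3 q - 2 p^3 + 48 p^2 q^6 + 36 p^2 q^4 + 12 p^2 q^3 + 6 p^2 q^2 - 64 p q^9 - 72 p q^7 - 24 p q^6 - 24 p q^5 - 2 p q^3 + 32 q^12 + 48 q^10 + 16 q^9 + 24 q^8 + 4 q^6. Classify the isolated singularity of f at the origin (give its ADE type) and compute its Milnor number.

Type E_7, Milnor number mu = 7.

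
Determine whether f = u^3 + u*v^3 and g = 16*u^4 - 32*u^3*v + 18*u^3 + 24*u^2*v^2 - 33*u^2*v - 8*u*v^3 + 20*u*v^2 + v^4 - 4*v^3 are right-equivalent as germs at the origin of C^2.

No.

The Hessian of f at 0 has rank 0. Corank 2; j^3 = u^3 is a perfect cube, so E-series; the 4-jet and mu = 7 give E_7. The Hessian of g at 0 has rank 0. Corank 2; j^3 = (2*u - v)*(3*u - 2*v)^2 has shape L^2 M (L != M), so D-series; mu = 5 gives D_5. f is E_7 but g is D_5, hence not right-equivalent.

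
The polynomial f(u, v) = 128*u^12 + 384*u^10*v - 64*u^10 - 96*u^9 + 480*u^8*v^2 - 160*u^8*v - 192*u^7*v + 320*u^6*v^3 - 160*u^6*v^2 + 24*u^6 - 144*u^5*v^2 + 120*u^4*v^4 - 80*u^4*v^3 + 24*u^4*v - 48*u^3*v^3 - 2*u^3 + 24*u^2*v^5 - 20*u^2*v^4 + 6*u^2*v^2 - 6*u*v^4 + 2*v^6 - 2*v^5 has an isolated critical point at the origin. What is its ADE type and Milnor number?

Type E8, Milnor number mu = 8.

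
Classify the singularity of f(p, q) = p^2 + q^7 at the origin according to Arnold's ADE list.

A_6

The Hessian of f at 0 is [[2, 0], [0, 0]] with rank 1, so corank 1. A Groebner basis of the Jacobian ideal J(f) in C{p,q} is {q^6, p}; counting standard monomials gives mu = 6. Corank 1: A-series; mu = 6 gives A_6.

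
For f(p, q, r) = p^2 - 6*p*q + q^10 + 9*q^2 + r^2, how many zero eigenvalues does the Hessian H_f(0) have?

1

Hessian at 0 has rank 2.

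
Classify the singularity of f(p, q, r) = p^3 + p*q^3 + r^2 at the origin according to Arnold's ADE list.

E7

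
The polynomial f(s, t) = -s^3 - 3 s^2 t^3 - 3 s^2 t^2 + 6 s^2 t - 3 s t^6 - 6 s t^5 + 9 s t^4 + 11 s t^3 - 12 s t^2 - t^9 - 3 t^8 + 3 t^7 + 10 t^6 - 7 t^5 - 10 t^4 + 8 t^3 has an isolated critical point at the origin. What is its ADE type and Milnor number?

Type E7, Milnor number mu = 7.

The Hessian of f at 0 is [[0, 0], [0, 0]] with rank 0, so corank 2. A Groebner basis of the Jacobian ideal J(f) in C{s,t} is {-s^2 + 4*s*t + t^4 - t^3/3 - 4*t^2, s^3 + 14*s^2 - 56*s*t - 10*t^3/3 + 56*t^2, s^2*t + 13*s^2/3 - 52*s*t/3 - 23*t^3/9 + 52*t^2/3, s^2 + s*t^2 - 4*s*t - 5*t^3/3 + 4*t^2}; counting standard monomials gives mu = 7. Corank 2; j^3 = -(s - 2*t)^3 is a perfect cube, so E-series; the 4-jet and mu = 7 give E_7.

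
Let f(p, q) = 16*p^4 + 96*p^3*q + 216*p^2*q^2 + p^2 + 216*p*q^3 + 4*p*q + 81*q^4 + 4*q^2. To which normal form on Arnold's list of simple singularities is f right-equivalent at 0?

A_3

The Hessian of f at 0 is [[2, 4], [4, 8]] with rank 1, so corank 1. A Groebner basis of the Jacobian ideal J(f) in C{p,q} is {q^3, p + 2*q}; counting standard monomials gives mu = 3. Corank 1: A-series; mu = 3 gives A_3.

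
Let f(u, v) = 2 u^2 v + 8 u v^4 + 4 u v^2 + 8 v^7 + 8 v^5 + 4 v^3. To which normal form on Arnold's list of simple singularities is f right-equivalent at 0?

The Hessian of f at 0 has rank 0. Corank 2; j^3 = 2*v*(u^2 + 2*u*v + 2*v^2) splits into three distinct lines over C (the quadratic factor has nonzero discriminant), so D_4.

D_{4}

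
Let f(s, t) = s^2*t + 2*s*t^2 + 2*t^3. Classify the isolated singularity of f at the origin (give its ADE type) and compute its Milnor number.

The Hessian of f at 0 has rank 0. Corank 2; j^3 = t*(s^2 + 2*s*t + 2*t^2) splits into three distinct lines over C (the quadratic factor has nonzero discriminant), so D_4.

Type D4, Milnor number mu = 4.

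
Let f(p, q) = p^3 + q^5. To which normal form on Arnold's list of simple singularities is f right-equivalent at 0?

E_{8}

The Hessian of f at 0 is [[0, 0], [0, 0]] with rank 0, so corank 2. A Groebner basis of the Jacobian ideal J(f) in C{p,q} is {q^4, p^2}; counting standard monomials gives mu = 8. Corank 2; j^3 = p^3 is a perfect cube, so E-series; the 5-jet and mu = 8 give E_8.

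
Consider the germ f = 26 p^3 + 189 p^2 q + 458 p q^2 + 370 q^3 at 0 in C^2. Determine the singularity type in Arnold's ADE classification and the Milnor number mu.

Type D4, Milnor number mu = 4.

The Hessian of f at 0 is [[0, 0], [0, 0]] with rank 0, so corank 2. A Groebner basis of the Jacobian ideal J(f) in C{p,q} is {q^3, p^2 - 26*q^2/3, p*q + 3*q^2}; counting standard monomials gives mu = 4. Corank 2; j^3 = (2*p + 5*q)*(13*p^2 + 62*p*q + 74*q^2) splits into three distinct lines over C (the quadratic factor has nonzero discriminant), so D_4.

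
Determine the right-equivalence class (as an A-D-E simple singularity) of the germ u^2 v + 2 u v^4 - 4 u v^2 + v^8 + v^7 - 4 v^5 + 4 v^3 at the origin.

The Hessian of f at 0 has rank 0. Corank 2; j^3 = v*(u - 2*v)^2 has shape L^2 M (L != M), so D-series; mu = 9 gives D_9.

D9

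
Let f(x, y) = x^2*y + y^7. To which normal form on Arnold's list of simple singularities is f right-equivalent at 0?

The Hessian of f at 0 has rank 0. Corank 2; j^3 = x^2*y has shape L^2 M (L != M), so D-series; mu = 8 gives D_8.

D_{8}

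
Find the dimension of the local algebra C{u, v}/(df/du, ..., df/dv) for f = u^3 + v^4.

6

The Hessian of f at 0 is [[0, 0], [0, 0]] with rank 0, so corank 2. A Groebner basis of the Jacobian ideal J(f) in C{u,v} is {v^3, u^2}; counting standard monomials gives mu = 6. Corank 2; j^3 = u^3 is a perfect cube, so E-series; the 4-jet and mu = 6 give E_6.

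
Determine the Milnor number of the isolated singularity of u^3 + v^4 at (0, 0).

6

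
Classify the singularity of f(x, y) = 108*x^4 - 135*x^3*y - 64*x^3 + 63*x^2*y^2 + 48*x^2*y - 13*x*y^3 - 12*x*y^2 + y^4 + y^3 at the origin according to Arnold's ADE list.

E7

The Hessian of f at 0 has rank 0. Corank 2; j^3 = -(4*x - y)^3 is a perfect cube, so E-series; the 4-jet and mu = 7 give E_7.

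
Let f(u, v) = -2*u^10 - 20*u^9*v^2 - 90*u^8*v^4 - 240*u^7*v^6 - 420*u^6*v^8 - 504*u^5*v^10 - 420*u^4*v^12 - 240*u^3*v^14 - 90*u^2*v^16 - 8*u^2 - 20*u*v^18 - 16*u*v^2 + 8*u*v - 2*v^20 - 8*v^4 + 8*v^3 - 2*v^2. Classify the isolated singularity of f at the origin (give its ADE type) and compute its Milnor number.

Type A_{9}, Milnor number mu = 9.

The Hessian of f at 0 is [[-16, 8], [8, -4]] with rank 1, so corank 1. A Groebner basis of the Jacobian ideal J(f) in C{u,v} is {u^5 + 5*u^4/2 - 15*u^3*v/4 - 35*u^3/16 + 27*u^2*v/16 + 23*u^2/64 - 27*u*v/128 - u/64 + v/128, u^4*v + 2*u^4 - 5*u^3*v/2 - 5*u^3/4 + 15*u^2*v/16 + 3*u^2/16 - 7*u*v/64 - u/128 + v/256, u + v^2 - v/2}; counting standard monomials gives mu = 9. Corank 1: A-series; mu = 9 gives A_9.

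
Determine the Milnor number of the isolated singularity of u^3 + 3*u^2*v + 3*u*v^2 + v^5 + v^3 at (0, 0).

The Hessian of f at 0 has rank 0. Corank 2; j^3 = (u + v)^3 is a perfect cube, so E-series; the 5-jet and mu = 8 give E_8.

8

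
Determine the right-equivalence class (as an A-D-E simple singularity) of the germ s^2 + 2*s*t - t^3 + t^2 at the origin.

The Hessian of f at 0 has rank 1. Corank 1: A-series; mu = 2 gives A_2.

A_{2}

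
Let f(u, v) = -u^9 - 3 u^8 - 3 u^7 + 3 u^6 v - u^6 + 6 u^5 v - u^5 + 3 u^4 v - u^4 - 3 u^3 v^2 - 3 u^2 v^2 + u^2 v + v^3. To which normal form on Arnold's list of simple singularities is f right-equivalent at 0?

D_4

The Hessian of f at 0 is [[0, 0], [0, 0]] with rank 0, so corank 2. A Groebner basis of the Jacobian ideal J(f) in C{u,v} is {v^3, u^2 + 3*v^2, u*v}; counting standard monomials gives mu = 4. Corank 2; j^3 = v*(u^2 + v^2) splits into three distinct lines over C (the quadratic factor has nonzero discriminant), so D_4.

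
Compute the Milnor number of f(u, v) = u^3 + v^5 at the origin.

8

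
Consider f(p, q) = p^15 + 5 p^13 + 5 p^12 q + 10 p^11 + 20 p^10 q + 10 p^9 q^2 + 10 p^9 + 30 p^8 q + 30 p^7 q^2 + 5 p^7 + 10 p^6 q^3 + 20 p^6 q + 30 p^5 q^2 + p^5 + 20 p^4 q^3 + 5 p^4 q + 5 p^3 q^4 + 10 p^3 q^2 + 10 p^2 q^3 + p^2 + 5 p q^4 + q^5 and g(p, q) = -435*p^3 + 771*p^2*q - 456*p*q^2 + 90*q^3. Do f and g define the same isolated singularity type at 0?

The Hessian of f at 0 is [[2, 0], [0, 0]] with rank 1, so corank 1. A Groebner basis of the Jacobian ideal J(f) in C{p,q} is {q^4, p}; counting standard monomials gives mu = 4. Corank 1: A-series; mu = 4 gives A_4. The Hessian of g at 0 is [[0, 0], [0, 0]] with rank 0, so corank 2. A Groebner basis of the Jacobian ideal J(g) in C{p,q} is {q^3, p^2 - 26*q^2/71, p*q - 43*q^2/71}; counting standard monomials gives mu = 4. Corank 2; j^3 = -3*(5*p - 3*q)*(29*p^2 - 34*p*q + 10*q^2) splits into three distinct lines over C (the quadratic factor has nonzero discriminant), so D_4. f is A_4 but g is D_4, hence not right-equivalent.

No.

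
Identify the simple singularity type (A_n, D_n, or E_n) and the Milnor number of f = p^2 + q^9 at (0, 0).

The Hessian of f at 0 is [[2, 0], [0, 0]] with rank 1, so corank 1. A Groebner basis of the Jacobian ideal J(f) in C{p,q} is {q^8, p}; counting standard monomials gives mu = 8. Corank 1: A-series; mu = 8 gives A_8.

Type A_8, Milnor number mu = 8.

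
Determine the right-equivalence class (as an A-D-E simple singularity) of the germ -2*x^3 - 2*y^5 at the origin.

The Hessian of f at 0 is [[0, 0], [0, 0]] with rank 0, so corank 2. A Groebner basis of the Jacobian ideal J(f) in C{x,y} is {y^4, x^2}; counting standard monomials gives mu = 8. Corank 2; j^3 = -2*x^3 is a perfect cube, so E-series; the 5-jet and mu = 8 give E_8.

E8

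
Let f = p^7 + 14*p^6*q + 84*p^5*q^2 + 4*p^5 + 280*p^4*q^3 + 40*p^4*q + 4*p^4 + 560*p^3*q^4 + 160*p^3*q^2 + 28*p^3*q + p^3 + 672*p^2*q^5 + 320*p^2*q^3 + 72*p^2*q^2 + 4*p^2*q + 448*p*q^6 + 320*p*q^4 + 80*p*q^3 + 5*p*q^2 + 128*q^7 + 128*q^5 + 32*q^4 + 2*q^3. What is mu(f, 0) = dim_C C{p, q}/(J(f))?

8

The Hessian of f at 0 has rank 0. Corank 2; j^3 = (p + q)^2*(p + 2*q) has shape L^2 M (L != M), so D-series; mu = 8 gives D_8.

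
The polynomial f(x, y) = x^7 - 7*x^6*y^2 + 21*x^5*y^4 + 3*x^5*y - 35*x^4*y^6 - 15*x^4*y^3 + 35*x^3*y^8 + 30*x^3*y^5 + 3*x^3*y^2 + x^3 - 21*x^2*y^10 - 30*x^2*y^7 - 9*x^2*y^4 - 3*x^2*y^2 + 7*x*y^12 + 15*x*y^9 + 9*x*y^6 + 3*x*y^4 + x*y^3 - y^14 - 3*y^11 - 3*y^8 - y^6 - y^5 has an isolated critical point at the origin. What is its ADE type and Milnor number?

The Hessian of f at 0 has rank 0. Corank 2; j^3 = x^3 is a perfect cube, so E-series; the 4-jet and mu = 7 give E_7.

Type E_{7}, Milnor number mu = 7.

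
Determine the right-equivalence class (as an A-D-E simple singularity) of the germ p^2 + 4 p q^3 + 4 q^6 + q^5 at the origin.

A_{4}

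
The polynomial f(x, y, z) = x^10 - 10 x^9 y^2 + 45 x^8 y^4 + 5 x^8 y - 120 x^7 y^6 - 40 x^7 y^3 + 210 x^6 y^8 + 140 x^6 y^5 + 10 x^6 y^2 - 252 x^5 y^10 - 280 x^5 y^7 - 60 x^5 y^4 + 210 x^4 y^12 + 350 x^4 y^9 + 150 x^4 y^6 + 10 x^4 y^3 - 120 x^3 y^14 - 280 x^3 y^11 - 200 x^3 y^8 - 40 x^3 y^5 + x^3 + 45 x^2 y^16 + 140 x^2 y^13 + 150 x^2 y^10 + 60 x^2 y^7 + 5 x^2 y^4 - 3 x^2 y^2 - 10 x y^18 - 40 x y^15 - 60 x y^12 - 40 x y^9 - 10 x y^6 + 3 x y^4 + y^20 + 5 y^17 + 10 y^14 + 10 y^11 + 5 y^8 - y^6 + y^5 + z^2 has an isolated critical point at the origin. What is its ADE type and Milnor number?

The Hessian of f at 0 has rank 1. Corank 2; j^3 = x^3 is a perfect cube, so E-series; the 5-jet and mu = 8 give E_8.

Type E_{8}, Milnor number mu = 8.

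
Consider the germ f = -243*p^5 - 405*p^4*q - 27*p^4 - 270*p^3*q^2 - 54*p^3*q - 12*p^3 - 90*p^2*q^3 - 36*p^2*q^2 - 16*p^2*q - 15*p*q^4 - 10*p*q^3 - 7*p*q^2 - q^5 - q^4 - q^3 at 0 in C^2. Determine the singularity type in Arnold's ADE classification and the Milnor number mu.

Type D5, Milnor number mu = 5.

The Hessian of f at 0 has rank 0. Corank 2; j^3 = -(2*p + q)^2*(3*p + q) has shape L^2 M (L != M), so D-series; mu = 5 gives D_5.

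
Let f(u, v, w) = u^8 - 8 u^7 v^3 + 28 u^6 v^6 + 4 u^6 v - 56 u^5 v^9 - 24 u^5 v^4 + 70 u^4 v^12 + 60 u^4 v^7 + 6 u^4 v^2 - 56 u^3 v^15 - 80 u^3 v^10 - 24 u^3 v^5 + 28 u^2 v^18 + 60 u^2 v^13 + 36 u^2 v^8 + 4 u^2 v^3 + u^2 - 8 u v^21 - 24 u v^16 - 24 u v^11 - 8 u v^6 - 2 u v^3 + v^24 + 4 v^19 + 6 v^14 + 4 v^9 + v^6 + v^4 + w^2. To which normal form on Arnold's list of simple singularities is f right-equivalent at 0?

The Hessian of f at 0 has rank 2. Corank 1: A-series; mu = 3 gives A_3.

A_3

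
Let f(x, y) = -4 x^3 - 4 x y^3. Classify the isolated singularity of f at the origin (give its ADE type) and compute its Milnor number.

The Hessian of f at 0 has rank 0. Corank 2; j^3 = -4*x^3 is a perfect cube, so E-series; the 4-jet and mu = 7 give E_7.

Type E7, Milnor number mu = 7.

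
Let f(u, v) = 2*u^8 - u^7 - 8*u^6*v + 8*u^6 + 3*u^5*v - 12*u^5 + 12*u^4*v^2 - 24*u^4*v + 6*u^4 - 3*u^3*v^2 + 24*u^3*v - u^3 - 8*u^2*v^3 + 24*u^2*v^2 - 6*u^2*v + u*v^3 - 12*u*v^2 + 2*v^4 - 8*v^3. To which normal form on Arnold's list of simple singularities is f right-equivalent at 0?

E_{7}

The Hessian of f at 0 has rank 0. Corank 2; j^3 = -(u + 2*v)^3 is a perfect cube, so E-series; the 4-jet and mu = 7 give E_7.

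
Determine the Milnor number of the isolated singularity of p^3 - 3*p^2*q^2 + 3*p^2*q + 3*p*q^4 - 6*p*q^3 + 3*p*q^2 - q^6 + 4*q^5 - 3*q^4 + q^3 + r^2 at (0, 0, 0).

8

The Hessian of f at 0 is [[0, 0, 0], [0, 0, 0], [0, 0, 2]] with rank 1, so corank 2. A Groebner basis of the Jacobian ideal J(f) in C{p,q,r} is {q^4, p^3 + 3*p^2*q + 3*p^2/2 + 3*p*q - 2*q^3 + 3*q^2/2, -p^2/2 + p*q^2 - p*q + q^3 - q^2/2, r}; counting standard monomials gives mu = 8. Corank 2; j^3 = (p + q)^3 is a perfect cube, so E-series; the 5-jet and mu = 8 give E_8.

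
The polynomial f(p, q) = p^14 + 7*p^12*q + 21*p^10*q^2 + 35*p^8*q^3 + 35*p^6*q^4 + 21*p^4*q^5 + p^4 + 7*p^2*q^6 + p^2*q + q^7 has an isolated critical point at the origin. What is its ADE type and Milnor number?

Type D8, Milnor number mu = 8.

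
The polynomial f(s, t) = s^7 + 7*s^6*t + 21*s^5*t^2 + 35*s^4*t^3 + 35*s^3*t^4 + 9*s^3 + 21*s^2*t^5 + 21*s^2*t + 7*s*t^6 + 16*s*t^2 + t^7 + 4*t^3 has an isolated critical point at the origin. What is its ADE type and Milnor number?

The Hessian of f at 0 is [[0, 0], [0, 0]] with rank 0, so corank 2. A Groebner basis of the Jacobian ideal J(f) in C{s,t} is {-2187*s*t/7 + t^6 - 1458*t^2/7, s*t^2 + 2*t^3/3, s^2 + 5*s*t/3 + 2*t^2/3}; counting standard monomials gives mu = 8. Corank 2; j^3 = (s + t)*(3*s + 2*t)^2 has shape L^2 M (L != M), so D-series; mu = 8 gives D_8.

Type D8, Milnor number mu = 8.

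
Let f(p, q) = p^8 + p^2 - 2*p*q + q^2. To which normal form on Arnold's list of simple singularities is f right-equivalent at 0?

The Hessian of f at 0 has rank 1. Corank 1: A-series; mu = 7 gives A_7.

A7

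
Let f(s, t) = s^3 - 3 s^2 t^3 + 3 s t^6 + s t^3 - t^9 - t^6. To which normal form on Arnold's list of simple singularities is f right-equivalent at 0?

E_7

The Hessian of f at 0 has rank 0. Corank 2; j^3 = s^3 is a perfect cube, so E-series; the 4-jet and mu = 7 give E_7.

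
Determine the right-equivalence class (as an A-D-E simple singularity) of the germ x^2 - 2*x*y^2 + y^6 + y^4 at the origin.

A_{5}

The Hessian of f at 0 has rank 1. Corank 1: A-series; mu = 5 gives A_5.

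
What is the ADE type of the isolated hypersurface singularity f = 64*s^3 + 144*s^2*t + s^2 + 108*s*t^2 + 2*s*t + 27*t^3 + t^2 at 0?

The Hessian of f at 0 has rank 1. Corank 1: A-series; mu = 2 gives A_2.

A2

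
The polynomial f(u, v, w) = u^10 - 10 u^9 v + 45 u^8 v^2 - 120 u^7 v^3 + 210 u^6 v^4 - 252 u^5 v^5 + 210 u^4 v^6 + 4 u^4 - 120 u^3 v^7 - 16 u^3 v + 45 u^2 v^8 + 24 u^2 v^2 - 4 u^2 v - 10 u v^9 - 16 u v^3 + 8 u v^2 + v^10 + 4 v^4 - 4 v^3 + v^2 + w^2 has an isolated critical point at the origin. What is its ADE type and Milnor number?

The Hessian of f at 0 has rank 2. Corank 1: A-series; mu = 9 gives A_9.

Type A_{9}, Milnor number mu = 9.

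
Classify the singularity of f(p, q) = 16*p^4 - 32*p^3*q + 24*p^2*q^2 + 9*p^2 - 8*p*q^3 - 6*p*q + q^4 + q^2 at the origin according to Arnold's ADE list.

A_3

The Hessian of f at 0 is [[18, -6], [-6, 2]] with rank 1, so corank 1. A Groebner basis of the Jacobian ideal J(f) in C{p,q} is {q^3, p - q/3}; counting standard monomials gives mu = 3. Corank 1: A-series; mu = 3 gives A_3.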